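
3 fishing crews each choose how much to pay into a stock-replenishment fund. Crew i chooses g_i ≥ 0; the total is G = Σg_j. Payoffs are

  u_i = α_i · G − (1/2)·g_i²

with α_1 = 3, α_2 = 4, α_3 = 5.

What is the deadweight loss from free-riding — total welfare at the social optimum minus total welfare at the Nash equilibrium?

97

Crew i's FOC: ∂u_i/∂g_i = α_i − g_i = 0, so g_i* = α_i.
NE contributions = (3, 4, 5); G = 12.
W^NE = (Σα)·G − ½Σα_i² = 12² − ½·50 = 119.
Planner sets g_i = Σα_j = 12 for every i, so G^SO = 3·12 = 36.
W^SO = (Σα)·G^SO − ½·3·(Σα)² = (3/2)·12² = 216.
Deadweight loss = W^SO − W^NE = 97.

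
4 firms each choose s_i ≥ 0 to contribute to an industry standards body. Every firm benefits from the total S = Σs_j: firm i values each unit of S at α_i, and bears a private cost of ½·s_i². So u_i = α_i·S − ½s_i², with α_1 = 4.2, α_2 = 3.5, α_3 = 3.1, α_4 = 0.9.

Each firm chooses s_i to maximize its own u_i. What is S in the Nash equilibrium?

Firm i's FOC: ∂u_i/∂s_i = α_i − s_i = 0, so s_i* = α_i.
NE contributions = (4.2, 3.5, 3.1, 0.9); S = 11.7.

11.7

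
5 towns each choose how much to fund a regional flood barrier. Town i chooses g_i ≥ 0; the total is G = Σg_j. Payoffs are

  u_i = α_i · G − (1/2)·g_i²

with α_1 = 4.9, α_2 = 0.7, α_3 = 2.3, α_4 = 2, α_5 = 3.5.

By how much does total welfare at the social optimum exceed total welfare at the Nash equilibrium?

Town i's FOC: ∂u_i/∂g_i = α_i − g_i = 0, so g_i* = α_i.
NE contributions = (4.9, 0.7, 2.3, 2, 3.5); G = 13.4.
W^NE = (Σα)·G − ½Σα_i² = 13.4² − ½·46.04 = 156.54.
Planner sets g_i = Σα_j = 13.4 for every i, so G^SO = 5·13.4 = 67.
W^SO = (Σα)·G^SO − ½·5·(Σα)² = (5/2)·13.4² = 448.9.
Deadweight loss = W^SO − W^NE = 292.36.

292.36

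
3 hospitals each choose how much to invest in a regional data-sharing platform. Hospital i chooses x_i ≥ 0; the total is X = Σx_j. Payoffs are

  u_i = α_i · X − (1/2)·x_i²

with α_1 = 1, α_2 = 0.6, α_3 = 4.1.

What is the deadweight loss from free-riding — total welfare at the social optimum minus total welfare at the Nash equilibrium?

Hospital i's FOC: ∂u_i/∂x_i = α_i − x_i = 0, so x_i* = α_i.
NE contributions = (1, 0.6, 4.1); X = 5.7.
W^NE = (Σα)·X − ½Σα_i² = 5.7² − ½·18.17 = 23.405.
Planner sets x_i = Σα_j = 5.7 for every i, so X^SO = 3·5.7 = 17.1.
W^SO = (Σα)·X^SO − ½·3·(Σα)² = (3/2)·5.7² = 48.735.
Deadweight loss = W^SO − W^NE = 25.33.

25.33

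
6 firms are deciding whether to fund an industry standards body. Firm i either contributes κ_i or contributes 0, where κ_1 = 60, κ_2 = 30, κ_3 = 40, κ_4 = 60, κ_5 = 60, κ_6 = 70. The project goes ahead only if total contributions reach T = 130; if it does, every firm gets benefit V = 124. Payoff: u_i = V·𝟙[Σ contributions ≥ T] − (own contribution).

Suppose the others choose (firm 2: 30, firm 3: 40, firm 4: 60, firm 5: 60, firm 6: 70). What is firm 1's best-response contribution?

0

Others' total = 260 ≥ 130; contributing adds cost 60 for no extra benefit.
Best response: 0.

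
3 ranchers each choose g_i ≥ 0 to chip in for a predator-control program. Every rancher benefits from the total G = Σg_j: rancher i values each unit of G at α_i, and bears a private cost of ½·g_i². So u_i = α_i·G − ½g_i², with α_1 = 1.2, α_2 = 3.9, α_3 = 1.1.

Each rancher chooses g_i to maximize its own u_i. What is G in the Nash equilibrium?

6.2

Rancher i's FOC: ∂u_i/∂g_i = α_i − g_i = 0, so g_i* = α_i.
NE contributions = (1.2, 3.9, 1.1); G = 6.2.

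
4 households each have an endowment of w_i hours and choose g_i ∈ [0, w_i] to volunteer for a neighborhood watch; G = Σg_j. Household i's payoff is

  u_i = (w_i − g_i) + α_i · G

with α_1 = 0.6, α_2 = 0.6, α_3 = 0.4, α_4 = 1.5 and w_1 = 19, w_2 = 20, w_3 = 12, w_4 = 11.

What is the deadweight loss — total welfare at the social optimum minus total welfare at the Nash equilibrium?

107.1

∂u_i/∂g_i = α_i − 1, so household i contributes w_i if α_i > 1, else 0.
α_i > 1 for i ∈ {4}; NE contributions (0, 0, 0, 11), G = 11.
W^NE = Σw_i − G^NE + (Σα_i)·G^NE = 62 + 2.1·11 = 85.1.
Planner: ∂(Σu_j)/∂g_i = Σα_j − 1 = 2.1 > 0, so everyone contributes w_i; G^SO = 62, W^SO = 62 + 2.1·62 = 192.2.
Deadweight loss = 107.1.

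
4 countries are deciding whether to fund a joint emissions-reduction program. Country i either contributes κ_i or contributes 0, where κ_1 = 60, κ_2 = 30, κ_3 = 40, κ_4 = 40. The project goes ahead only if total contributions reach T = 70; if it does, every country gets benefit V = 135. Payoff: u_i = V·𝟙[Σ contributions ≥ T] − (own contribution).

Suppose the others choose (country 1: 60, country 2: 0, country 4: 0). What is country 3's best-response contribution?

40

Others' total = 60. Contributing 40 brings total to 100 ≥ 70: gain V − κ_3 = 95.
Best response: 40.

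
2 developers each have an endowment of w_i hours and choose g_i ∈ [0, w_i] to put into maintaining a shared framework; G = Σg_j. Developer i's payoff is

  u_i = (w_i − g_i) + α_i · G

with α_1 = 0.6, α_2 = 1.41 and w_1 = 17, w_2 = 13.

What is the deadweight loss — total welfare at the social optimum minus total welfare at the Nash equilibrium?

∂u_i/∂g_i = α_i − 1, so developer i contributes w_i if α_i > 1, else 0.
α_i > 1 for i ∈ {2}; NE contributions (0, 13), G = 13.
W^NE = Σw_i − G^NE + (Σα_i)·G^NE = 30 + 1.01·13 = 43.13.
Planner: ∂(Σu_j)/∂g_i = Σα_j − 1 = 1.01 > 0, so everyone contributes w_i; G^SO = 30, W^SO = 30 + 1.01·30 = 60.3.
Deadweight loss = 17.17.

17.17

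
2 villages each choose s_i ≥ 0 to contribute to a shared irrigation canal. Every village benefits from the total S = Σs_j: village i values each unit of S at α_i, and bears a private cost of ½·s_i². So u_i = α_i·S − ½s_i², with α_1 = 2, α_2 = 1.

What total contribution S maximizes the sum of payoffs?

6

Planner FOC: ∂(Σu_j)/∂s_i = (Σα_j) − s_i = 0, so s_i^SO = Σα_j = 3 for every i; S^SO = 6.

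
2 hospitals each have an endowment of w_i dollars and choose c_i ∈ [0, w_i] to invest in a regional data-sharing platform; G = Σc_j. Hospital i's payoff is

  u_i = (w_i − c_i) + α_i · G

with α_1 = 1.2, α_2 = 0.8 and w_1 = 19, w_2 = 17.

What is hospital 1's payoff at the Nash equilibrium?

∂u_i/∂c_i = α_i − 1, so hospital i contributes w_i if α_i > 1, else 0.
α_i > 1 for i ∈ {1}; NE contributions (19, 0), G = 19.
u_1 = (19 − 19) + 1.2·19 = 22.8.

22.8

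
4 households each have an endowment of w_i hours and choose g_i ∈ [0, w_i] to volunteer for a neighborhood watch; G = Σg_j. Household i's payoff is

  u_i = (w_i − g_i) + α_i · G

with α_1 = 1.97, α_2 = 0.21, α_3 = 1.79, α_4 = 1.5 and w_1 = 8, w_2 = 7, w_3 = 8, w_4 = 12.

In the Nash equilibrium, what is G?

∂u_i/∂g_i = α_i − 1, so household i contributes w_i if α_i > 1, else 0.
α_i > 1 for i ∈ {1, 3, 4}; NE contributions (8, 0, 8, 12), G = 28.

28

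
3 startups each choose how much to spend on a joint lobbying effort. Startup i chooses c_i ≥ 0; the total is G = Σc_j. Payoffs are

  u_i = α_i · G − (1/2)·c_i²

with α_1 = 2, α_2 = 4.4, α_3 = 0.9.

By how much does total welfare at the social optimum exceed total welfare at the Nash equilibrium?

38.73

Startup i's FOC: ∂u_i/∂c_i = α_i − c_i = 0, so c_i* = α_i.
NE contributions = (2, 4.4, 0.9); G = 7.3.
W^NE = (Σα)·G − ½Σα_i² = 7.3² − ½·24.17 = 41.205.
Planner sets c_i = Σα_j = 7.3 for every i, so G^SO = 3·7.3 = 21.9.
W^SO = (Σα)·G^SO − ½·3·(Σα)² = (3/2)·7.3² = 79.935.
Deadweight loss = W^SO − W^NE = 38.73.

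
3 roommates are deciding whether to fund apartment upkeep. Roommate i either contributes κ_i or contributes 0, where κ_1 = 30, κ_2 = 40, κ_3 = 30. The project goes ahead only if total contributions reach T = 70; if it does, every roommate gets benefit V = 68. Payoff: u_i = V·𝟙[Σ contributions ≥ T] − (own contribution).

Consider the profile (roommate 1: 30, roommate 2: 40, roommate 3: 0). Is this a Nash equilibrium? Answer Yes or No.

Yes

Total = 70 ≥ 70: provided.
Roommate 1 (pledges 30, payoff 38): dropping to 0 → total 40, payoff 0. No gain.
Roommate 2 (pledges 40, payoff 28): dropping to 0 → total 30, payoff 0. No gain.
Roommate 3 (pledges 0, payoff 68): pledging 30 → total 100, payoff 38. No gain.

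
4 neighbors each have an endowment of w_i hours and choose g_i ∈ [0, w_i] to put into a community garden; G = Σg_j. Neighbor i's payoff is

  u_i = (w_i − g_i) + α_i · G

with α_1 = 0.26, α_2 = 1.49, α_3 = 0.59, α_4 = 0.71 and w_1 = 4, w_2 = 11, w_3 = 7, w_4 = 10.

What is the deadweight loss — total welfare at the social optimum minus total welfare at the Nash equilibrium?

∂u_i/∂g_i = α_i − 1, so neighbor i contributes w_i if α_i > 1, else 0.
α_i > 1 for i ∈ {2}; NE contributions (0, 11, 0, 0), G = 11.
W^NE = Σw_i − G^NE + (Σα_i)·G^NE = 32 + 2.05·11 = 54.55.
Planner: ∂(Σu_j)/∂g_i = Σα_j − 1 = 2.05 > 0, so everyone contributes w_i; G^SO = 32, W^SO = 32 + 2.05·32 = 97.6.
Deadweight loss = 43.05.

43.05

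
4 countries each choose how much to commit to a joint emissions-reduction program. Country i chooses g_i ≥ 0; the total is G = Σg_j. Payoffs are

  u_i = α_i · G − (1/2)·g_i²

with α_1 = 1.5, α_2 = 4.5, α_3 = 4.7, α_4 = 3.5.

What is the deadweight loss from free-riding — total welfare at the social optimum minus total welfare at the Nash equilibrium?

Country i's FOC: ∂u_i/∂g_i = α_i − g_i = 0, so g_i* = α_i.
NE contributions = (1.5, 4.5, 4.7, 3.5); G = 14.2.
W^NE = (Σα)·G − ½Σα_i² = 14.2² − ½·56.84 = 173.22.
Planner sets g_i = Σα_j = 14.2 for every i, so G^SO = 4·14.2 = 56.8.
W^SO = (Σα)·G^SO − ½·4·(Σα)² = (4/2)·14.2² = 403.28.
Deadweight loss = W^SO − W^NE = 230.06.

230.06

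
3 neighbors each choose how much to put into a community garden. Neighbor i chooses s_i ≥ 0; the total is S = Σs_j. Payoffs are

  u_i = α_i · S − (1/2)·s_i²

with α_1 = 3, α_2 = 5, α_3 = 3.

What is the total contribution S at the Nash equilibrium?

Neighbor i's FOC: ∂u_i/∂s_i = α_i − s_i = 0, so s_i* = α_i.
NE contributions = (3, 5, 3); S = 11.

11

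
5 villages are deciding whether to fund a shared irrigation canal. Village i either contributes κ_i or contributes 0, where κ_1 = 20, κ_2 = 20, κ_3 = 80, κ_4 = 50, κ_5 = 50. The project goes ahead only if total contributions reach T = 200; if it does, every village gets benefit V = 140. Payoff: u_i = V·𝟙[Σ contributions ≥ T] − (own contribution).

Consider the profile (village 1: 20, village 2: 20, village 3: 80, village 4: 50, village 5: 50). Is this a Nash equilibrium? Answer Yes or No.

Total = 220 ≥ 200: provided.
Village 1 (pledges 20, payoff 120): dropping to 0 → total 200, payoff 140. Profitable deviation.

No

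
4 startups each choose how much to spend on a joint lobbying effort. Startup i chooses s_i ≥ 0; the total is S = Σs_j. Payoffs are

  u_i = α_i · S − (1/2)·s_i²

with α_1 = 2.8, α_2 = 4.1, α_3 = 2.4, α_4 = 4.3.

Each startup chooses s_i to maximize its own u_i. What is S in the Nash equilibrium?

Startup i's FOC: ∂u_i/∂s_i = α_i − s_i = 0, so s_i* = α_i.
NE contributions = (2.8, 4.1, 2.4, 4.3); S = 13.6.

13.6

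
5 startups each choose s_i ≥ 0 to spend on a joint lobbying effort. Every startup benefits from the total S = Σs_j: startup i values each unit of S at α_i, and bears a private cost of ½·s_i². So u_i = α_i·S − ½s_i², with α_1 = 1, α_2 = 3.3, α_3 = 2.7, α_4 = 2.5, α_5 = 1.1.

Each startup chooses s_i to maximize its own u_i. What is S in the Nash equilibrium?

Startup i's FOC: ∂u_i/∂s_i = α_i − s_i = 0, so s_i* = α_i.
NE contributions = (1, 3.3, 2.7, 2.5, 1.1); S = 10.6.

10.6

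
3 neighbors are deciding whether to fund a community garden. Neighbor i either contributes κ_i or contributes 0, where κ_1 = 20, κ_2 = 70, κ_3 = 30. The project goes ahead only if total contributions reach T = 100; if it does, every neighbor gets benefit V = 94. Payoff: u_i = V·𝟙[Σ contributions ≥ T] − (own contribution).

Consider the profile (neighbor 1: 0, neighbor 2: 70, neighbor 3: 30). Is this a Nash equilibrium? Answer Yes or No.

Yes

Total = 100 ≥ 100: provided.
Neighbor 1 (pledges 0, payoff 94): pledging 20 → total 120, payoff 74. No gain.
Neighbor 2 (pledges 70, payoff 24): dropping to 0 → total 30, payoff 0. No gain.
Neighbor 3 (pledges 30, payoff 64): dropping to 0 → total 70, payoff 0. No gain.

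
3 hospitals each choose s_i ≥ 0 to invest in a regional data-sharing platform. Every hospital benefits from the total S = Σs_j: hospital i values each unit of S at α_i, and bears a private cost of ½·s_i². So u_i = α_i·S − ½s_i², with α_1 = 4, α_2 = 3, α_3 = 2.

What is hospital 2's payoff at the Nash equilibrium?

22.5

Hospital i's FOC: ∂u_i/∂s_i = α_i − s_i = 0, so s_i* = α_i.
NE contributions = (4, 3, 2); S = 9.
u_2 = α_2·S − ½·(s_2)² = 3·9 − ½·3² = 22.5.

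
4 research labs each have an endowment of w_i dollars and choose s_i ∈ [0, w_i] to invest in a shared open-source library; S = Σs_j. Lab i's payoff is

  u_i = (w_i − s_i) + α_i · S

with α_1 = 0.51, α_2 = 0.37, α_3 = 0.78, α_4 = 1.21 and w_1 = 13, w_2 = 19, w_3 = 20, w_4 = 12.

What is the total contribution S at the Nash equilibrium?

12

∂u_i/∂s_i = α_i − 1, so lab i contributes w_i if α_i > 1, else 0.
α_i > 1 for i ∈ {4}; NE contributions (0, 0, 0, 12), S = 12.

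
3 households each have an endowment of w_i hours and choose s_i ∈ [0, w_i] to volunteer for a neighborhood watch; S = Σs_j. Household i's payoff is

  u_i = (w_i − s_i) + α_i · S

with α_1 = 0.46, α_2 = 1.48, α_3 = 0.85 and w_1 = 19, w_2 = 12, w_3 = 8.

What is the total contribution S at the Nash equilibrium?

12

∂u_i/∂s_i = α_i − 1, so household i contributes w_i if α_i > 1, else 0.
α_i > 1 for i ∈ {2}; NE contributions (0, 12, 0), S = 12.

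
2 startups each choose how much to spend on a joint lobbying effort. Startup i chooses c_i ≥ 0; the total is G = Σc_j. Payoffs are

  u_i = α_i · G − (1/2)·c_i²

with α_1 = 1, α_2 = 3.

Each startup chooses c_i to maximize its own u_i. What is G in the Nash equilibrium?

4

Startup i's FOC: ∂u_i/∂c_i = α_i − c_i = 0, so c_i* = α_i.
NE contributions = (1, 3); G = 4.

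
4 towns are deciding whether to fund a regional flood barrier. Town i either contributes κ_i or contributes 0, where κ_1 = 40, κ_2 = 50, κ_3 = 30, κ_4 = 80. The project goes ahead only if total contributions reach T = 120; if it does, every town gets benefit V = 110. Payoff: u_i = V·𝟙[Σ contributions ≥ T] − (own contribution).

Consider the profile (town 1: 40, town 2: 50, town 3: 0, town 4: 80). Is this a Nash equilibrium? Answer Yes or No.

Total = 170 ≥ 120: provided.
Town 1 (pledges 40, payoff 70): dropping to 0 → total 130, payoff 110. Profitable deviation.

No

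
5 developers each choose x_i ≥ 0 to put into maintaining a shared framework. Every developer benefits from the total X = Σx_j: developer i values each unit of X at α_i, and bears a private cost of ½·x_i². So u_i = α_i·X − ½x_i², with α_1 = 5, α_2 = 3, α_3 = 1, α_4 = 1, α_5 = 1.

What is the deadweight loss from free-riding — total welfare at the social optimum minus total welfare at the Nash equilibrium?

Developer i's FOC: ∂u_i/∂x_i = α_i − x_i = 0, so x_i* = α_i.
NE contributions = (5, 3, 1, 1, 1); X = 11.
W^NE = (Σα)·X − ½Σα_i² = 11² − ½·37 = 102.5.
Planner sets x_i = Σα_j = 11 for every i, so X^SO = 5·11 = 55.
W^SO = (Σα)·X^SO − ½·5·(Σα)² = (5/2)·11² = 302.5.
Deadweight loss = W^SO − W^NE = 200.

200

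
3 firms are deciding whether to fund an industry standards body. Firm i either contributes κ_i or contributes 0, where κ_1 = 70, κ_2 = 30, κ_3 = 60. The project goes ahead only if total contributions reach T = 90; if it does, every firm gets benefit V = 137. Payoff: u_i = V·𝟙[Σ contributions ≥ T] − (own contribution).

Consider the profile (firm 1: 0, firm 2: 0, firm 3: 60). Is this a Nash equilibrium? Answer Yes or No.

Total = 60 < 90: not provided.
Firm 1 (pledges 0, payoff 0): pledging 70 → total 130, payoff 67. Profitable deviation.

No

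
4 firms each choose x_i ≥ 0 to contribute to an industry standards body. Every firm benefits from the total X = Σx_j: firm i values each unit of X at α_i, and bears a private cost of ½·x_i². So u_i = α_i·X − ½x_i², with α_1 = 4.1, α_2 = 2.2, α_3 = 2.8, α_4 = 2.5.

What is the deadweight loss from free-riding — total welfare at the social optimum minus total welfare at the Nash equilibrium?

152.43

Firm i's FOC: ∂u_i/∂x_i = α_i − x_i = 0, so x_i* = α_i.
NE contributions = (4.1, 2.2, 2.8, 2.5); X = 11.6.
W^NE = (Σα)·X − ½Σα_i² = 11.6² − ½·35.74 = 116.69.
Planner sets x_i = Σα_j = 11.6 for every i, so X^SO = 4·11.6 = 46.4.
W^SO = (Σα)·X^SO − ½·4·(Σα)² = (4/2)·11.6² = 269.12.
Deadweight loss = W^SO − W^NE = 152.43.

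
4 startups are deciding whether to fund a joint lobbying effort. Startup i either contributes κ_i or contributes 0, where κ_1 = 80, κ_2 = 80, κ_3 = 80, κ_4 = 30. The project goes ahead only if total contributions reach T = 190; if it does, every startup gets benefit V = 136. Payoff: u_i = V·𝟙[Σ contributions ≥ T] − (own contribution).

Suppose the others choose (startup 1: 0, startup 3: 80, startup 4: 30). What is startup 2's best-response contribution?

Others' total = 110. Contributing 80 brings total to 190 ≥ 190: gain V − κ_2 = 56.
Best response: 80.

80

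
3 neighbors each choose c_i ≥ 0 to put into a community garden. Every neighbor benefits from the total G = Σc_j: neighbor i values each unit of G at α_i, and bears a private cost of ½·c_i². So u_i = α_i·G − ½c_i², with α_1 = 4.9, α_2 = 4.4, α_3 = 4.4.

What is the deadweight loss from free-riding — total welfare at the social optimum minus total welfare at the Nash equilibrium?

Neighbor i's FOC: ∂u_i/∂c_i = α_i − c_i = 0, so c_i* = α_i.
NE contributions = (4.9, 4.4, 4.4); G = 13.7.
W^NE = (Σα)·G − ½Σα_i² = 13.7² − ½·62.73 = 156.325.
Planner sets c_i = Σα_j = 13.7 for every i, so G^SO = 3·13.7 = 41.1.
W^SO = (Σα)·G^SO − ½·3·(Σα)² = (3/2)·13.7² = 281.535.
Deadweight loss = W^SO − W^NE = 125.21.

125.21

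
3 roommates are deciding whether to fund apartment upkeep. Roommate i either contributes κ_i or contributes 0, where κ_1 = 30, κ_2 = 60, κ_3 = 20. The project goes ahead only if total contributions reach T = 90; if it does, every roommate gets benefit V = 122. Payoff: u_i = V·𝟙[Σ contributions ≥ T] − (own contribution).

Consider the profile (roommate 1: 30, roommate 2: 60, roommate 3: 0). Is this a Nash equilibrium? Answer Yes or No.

Yes

Total = 90 ≥ 90: provided.
Roommate 1 (pledges 30, payoff 92): dropping to 0 → total 60, payoff 0. No gain.
Roommate 2 (pledges 60, payoff 62): dropping to 0 → total 30, payoff 0. No gain.
Roommate 3 (pledges 0, payoff 122): pledging 20 → total 110, payoff 102. No gain.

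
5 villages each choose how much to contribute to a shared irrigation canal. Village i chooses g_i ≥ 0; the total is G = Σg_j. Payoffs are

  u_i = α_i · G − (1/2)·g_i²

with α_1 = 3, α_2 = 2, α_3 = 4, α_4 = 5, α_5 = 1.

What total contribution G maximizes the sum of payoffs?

Planner FOC: ∂(Σu_j)/∂g_i = (Σα_j) − g_i = 0, so g_i^SO = Σα_j = 15 for every i; G^SO = 75.

75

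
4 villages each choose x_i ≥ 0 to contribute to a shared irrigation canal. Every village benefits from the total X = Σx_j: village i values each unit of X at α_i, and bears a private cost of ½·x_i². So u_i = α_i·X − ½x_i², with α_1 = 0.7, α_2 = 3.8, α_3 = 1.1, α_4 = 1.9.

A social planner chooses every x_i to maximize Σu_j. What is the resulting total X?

Planner FOC: ∂(Σu_j)/∂x_i = (Σα_j) − x_i = 0, so x_i^SO = Σα_j = 7.5 for every i; X^SO = 30.

30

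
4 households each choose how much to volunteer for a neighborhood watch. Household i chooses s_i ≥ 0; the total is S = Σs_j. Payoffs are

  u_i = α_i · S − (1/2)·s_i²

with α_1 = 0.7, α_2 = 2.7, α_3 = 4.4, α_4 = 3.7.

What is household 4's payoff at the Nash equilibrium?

35.705

Household i's FOC: ∂u_i/∂s_i = α_i − s_i = 0, so s_i* = α_i.
NE contributions = (0.7, 2.7, 4.4, 3.7); S = 11.5.
u_4 = α_4·S − ½·(s_4)² = 3.7·11.5 − ½·3.7² = 35.705.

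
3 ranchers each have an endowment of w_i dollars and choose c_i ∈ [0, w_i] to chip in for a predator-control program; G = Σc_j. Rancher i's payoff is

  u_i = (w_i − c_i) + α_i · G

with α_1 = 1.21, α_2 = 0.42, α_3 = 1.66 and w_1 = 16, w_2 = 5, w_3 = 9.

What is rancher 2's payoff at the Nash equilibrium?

15.5

∂u_i/∂c_i = α_i − 1, so rancher i contributes w_i if α_i > 1, else 0.
α_i > 1 for i ∈ {1, 3}; NE contributions (16, 0, 9), G = 25.
u_2 = (5 − 0) + 0.42·25 = 15.5.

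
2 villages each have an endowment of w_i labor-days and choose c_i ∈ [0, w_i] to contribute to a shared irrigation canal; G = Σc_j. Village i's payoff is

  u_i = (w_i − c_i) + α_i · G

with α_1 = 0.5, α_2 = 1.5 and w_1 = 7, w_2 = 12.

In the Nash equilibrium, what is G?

∂u_i/∂c_i = α_i − 1, so village i contributes w_i if α_i > 1, else 0.
α_i > 1 for i ∈ {2}; NE contributions (0, 12), G = 12.

12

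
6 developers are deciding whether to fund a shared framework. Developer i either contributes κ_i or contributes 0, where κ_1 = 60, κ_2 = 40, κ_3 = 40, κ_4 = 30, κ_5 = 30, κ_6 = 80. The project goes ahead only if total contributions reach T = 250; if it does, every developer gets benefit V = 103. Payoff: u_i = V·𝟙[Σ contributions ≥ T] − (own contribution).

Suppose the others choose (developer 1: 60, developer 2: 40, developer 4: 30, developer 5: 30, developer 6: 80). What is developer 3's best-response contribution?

40

Others' total = 240. Contributing 40 brings total to 280 ≥ 250: gain V − κ_3 = 63.
Best response: 40.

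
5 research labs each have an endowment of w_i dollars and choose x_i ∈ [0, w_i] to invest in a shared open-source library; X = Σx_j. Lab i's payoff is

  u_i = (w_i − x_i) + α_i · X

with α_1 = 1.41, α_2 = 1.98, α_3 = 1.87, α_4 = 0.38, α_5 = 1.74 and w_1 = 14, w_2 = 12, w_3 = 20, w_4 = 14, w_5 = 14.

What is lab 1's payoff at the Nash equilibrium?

84.6

∂u_i/∂x_i = α_i − 1, so lab i contributes w_i if α_i > 1, else 0.
α_i > 1 for i ∈ {1, 2, 3, 5}; NE contributions (14, 12, 20, 0, 14), X = 60.
u_1 = (14 − 14) + 1.41·60 = 84.6.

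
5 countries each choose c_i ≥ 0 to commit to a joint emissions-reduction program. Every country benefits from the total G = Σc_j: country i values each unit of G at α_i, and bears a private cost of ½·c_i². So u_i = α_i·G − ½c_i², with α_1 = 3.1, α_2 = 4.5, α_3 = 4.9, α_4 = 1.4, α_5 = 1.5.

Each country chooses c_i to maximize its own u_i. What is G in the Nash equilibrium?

15.4

Country i's FOC: ∂u_i/∂c_i = α_i − c_i = 0, so c_i* = α_i.
NE contributions = (3.1, 4.5, 4.9, 1.4, 1.5); G = 15.4.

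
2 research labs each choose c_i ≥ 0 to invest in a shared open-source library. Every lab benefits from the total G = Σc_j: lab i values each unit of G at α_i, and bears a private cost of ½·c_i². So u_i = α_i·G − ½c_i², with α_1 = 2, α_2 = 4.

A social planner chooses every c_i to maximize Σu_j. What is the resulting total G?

Planner FOC: ∂(Σu_j)/∂c_i = (Σα_j) − c_i = 0, so c_i^SO = Σα_j = 6 for every i; G^SO = 12.

12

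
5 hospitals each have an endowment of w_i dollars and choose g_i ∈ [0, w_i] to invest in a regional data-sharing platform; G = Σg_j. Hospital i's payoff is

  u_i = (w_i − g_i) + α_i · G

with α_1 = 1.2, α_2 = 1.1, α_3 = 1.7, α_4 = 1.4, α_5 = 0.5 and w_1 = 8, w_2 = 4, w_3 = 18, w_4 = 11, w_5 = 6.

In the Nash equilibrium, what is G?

∂u_i/∂g_i = α_i − 1, so hospital i contributes w_i if α_i > 1, else 0.
α_i > 1 for i ∈ {1, 2, 3, 4}; NE contributions (8, 4, 18, 11, 0), G = 41.

41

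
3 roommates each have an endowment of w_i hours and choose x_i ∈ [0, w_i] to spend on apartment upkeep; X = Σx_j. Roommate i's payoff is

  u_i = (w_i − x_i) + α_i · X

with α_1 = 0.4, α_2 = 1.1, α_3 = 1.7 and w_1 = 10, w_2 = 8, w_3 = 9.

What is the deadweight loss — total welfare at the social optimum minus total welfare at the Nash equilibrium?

22

∂u_i/∂x_i = α_i − 1, so roommate i contributes w_i if α_i > 1, else 0.
α_i > 1 for i ∈ {2, 3}; NE contributions (0, 8, 9), X = 17.
W^NE = Σw_i − X^NE + (Σα_i)·X^NE = 27 + 2.2·17 = 64.4.
Planner: ∂(Σu_j)/∂x_i = Σα_j − 1 = 2.2 > 0, so everyone contributes w_i; X^SO = 27, W^SO = 27 + 2.2·27 = 86.4.
Deadweight loss = 22.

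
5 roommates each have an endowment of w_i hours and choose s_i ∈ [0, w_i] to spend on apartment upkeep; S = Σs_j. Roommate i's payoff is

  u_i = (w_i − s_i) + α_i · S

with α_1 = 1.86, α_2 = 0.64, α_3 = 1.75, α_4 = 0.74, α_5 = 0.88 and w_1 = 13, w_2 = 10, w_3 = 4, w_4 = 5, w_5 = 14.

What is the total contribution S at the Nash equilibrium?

∂u_i/∂s_i = α_i − 1, so roommate i contributes w_i if α_i > 1, else 0.
α_i > 1 for i ∈ {1, 3}; NE contributions (13, 0, 4, 0, 0), S = 17.

17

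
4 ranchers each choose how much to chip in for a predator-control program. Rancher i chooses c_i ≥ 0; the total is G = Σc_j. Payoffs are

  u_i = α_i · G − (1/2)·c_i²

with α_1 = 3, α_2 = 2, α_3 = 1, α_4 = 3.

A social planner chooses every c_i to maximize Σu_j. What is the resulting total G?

36

Planner FOC: ∂(Σu_j)/∂c_i = (Σα_j) − c_i = 0, so c_i^SO = Σα_j = 9 for every i; G^SO = 36.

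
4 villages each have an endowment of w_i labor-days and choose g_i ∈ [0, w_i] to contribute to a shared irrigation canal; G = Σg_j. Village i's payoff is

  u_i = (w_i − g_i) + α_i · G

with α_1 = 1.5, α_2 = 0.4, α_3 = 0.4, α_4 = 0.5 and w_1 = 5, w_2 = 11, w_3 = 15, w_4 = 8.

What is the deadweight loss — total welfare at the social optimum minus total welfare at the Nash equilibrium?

61.2

∂u_i/∂g_i = α_i − 1, so village i contributes w_i if α_i > 1, else 0.
α_i > 1 for i ∈ {1}; NE contributions (5, 0, 0, 0), G = 5.
W^NE = Σw_i − G^NE + (Σα_i)·G^NE = 39 + 1.8·5 = 48.
Planner: ∂(Σu_j)/∂g_i = Σα_j − 1 = 1.8 > 0, so everyone contributes w_i; G^SO = 39, W^SO = 39 + 1.8·39 = 109.2.
Deadweight loss = 61.2.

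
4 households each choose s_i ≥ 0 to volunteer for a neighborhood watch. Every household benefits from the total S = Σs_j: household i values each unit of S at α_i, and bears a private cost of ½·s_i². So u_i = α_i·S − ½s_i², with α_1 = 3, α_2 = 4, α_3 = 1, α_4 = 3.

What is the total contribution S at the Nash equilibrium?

Household i's FOC: ∂u_i/∂s_i = α_i − s_i = 0, so s_i* = α_i.
NE contributions = (3, 4, 1, 3); S = 11.

11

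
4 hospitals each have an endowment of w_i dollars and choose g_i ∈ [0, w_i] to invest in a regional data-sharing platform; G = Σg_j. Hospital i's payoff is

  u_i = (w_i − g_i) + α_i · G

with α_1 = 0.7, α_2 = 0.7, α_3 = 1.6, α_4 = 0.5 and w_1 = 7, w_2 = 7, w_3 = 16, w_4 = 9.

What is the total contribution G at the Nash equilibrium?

∂u_i/∂g_i = α_i − 1, so hospital i contributes w_i if α_i > 1, else 0.
α_i > 1 for i ∈ {3}; NE contributions (0, 0, 16, 0), G = 16.

16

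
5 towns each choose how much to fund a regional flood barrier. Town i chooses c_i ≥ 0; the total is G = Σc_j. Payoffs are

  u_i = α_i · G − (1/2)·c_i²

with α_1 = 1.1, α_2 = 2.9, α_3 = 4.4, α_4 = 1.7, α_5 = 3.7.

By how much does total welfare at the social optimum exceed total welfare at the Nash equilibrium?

Town i's FOC: ∂u_i/∂c_i = α_i − c_i = 0, so c_i* = α_i.
NE contributions = (1.1, 2.9, 4.4, 1.7, 3.7); G = 13.8.
W^NE = (Σα)·G − ½Σα_i² = 13.8² − ½·45.56 = 167.66.
Planner sets c_i = Σα_j = 13.8 for every i, so G^SO = 5·13.8 = 69.
W^SO = (Σα)·G^SO − ½·5·(Σα)² = (5/2)·13.8² = 476.1.
Deadweight loss = W^SO − W^NE = 308.44.

308.44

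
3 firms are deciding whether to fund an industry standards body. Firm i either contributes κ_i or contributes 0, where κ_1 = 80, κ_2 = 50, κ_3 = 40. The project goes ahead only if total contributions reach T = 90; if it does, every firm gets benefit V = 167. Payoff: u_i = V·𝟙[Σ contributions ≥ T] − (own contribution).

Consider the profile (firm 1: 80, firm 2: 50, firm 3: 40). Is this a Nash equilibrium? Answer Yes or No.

No

Total = 170 ≥ 90: provided.
Firm 1 (pledges 80, payoff 87): dropping to 0 → total 90, payoff 167. Profitable deviation.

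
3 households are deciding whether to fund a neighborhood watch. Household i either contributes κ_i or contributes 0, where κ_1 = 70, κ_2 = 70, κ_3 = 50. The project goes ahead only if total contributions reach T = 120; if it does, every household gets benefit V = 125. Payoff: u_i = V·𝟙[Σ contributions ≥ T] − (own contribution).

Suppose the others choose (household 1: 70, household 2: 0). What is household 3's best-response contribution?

50

Others' total = 70. Contributing 50 brings total to 120 ≥ 120: gain V − κ_3 = 75.
Best response: 50.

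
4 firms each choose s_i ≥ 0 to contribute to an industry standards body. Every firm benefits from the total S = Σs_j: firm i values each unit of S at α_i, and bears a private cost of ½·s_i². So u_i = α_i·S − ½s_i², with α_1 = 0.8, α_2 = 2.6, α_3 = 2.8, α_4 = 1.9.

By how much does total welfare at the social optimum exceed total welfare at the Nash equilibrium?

75.035

Firm i's FOC: ∂u_i/∂s_i = α_i − s_i = 0, so s_i* = α_i.
NE contributions = (0.8, 2.6, 2.8, 1.9); S = 8.1.
W^NE = (Σα)·S − ½Σα_i² = 8.1² − ½·18.85 = 56.185.
Planner sets s_i = Σα_j = 8.1 for every i, so S^SO = 4·8.1 = 32.4.
W^SO = (Σα)·S^SO − ½·4·(Σα)² = (4/2)·8.1² = 131.22.
Deadweight loss = W^SO − W^NE = 75.035.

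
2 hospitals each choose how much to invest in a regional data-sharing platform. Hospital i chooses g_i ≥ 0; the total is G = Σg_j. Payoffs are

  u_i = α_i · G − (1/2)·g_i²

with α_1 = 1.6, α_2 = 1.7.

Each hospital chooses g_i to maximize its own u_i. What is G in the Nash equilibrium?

3.3

Hospital i's FOC: ∂u_i/∂g_i = α_i − g_i = 0, so g_i* = α_i.
NE contributions = (1.6, 1.7); G = 3.3.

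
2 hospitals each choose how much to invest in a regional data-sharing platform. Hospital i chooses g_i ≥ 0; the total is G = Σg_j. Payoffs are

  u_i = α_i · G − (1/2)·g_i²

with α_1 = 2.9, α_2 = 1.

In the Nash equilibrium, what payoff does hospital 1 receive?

7.105

Hospital i's FOC: ∂u_i/∂g_i = α_i − g_i = 0, so g_i* = α_i.
NE contributions = (2.9, 1); G = 3.9.
u_1 = α_1·G − ½·(g_1)² = 2.9·3.9 − ½·2.9² = 7.105.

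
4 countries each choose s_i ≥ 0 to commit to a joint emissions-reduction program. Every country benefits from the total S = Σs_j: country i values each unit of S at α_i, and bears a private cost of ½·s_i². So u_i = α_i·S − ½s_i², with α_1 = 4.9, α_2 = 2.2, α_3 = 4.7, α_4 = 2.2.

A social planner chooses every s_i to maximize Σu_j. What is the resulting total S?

Planner FOC: ∂(Σu_j)/∂s_i = (Σα_j) − s_i = 0, so s_i^SO = Σα_j = 14 for every i; S^SO = 56.

56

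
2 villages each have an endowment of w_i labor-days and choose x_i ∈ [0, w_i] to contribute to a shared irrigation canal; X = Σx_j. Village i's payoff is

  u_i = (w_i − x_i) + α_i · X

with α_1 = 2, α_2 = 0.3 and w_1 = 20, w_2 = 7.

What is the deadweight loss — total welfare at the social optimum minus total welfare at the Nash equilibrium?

9.1

∂u_i/∂x_i = α_i − 1, so village i contributes w_i if α_i > 1, else 0.
α_i > 1 for i ∈ {1}; NE contributions (20, 0), X = 20.
W^NE = Σw_i − X^NE + (Σα_i)·X^NE = 27 + 1.3·20 = 53.
Planner: ∂(Σu_j)/∂x_i = Σα_j − 1 = 1.3 > 0, so everyone contributes w_i; X^SO = 27, W^SO = 27 + 1.3·27 = 62.1.
Deadweight loss = 9.1.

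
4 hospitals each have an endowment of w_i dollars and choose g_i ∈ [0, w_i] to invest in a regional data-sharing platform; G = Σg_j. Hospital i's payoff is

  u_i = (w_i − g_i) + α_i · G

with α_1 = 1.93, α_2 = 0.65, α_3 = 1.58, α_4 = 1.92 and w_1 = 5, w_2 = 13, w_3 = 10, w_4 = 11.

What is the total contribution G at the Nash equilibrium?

∂u_i/∂g_i = α_i − 1, so hospital i contributes w_i if α_i > 1, else 0.
α_i > 1 for i ∈ {1, 3, 4}; NE contributions (5, 0, 10, 11), G = 26.

26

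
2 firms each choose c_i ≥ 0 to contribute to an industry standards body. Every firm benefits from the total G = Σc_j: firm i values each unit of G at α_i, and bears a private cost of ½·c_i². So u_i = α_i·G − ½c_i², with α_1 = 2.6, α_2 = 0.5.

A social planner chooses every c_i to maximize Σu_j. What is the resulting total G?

Planner FOC: ∂(Σu_j)/∂c_i = (Σα_j) − c_i = 0, so c_i^SO = Σα_j = 3.1 for every i; G^SO = 6.2.

6.2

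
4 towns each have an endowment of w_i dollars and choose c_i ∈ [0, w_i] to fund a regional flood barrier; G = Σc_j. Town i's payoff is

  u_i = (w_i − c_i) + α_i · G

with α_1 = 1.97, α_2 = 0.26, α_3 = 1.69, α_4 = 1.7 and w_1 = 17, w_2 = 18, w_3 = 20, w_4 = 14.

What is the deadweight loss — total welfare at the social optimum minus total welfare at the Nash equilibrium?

83.16

∂u_i/∂c_i = α_i − 1, so town i contributes w_i if α_i > 1, else 0.
α_i > 1 for i ∈ {1, 3, 4}; NE contributions (17, 0, 20, 14), G = 51.
W^NE = Σw_i − G^NE + (Σα_i)·G^NE = 69 + 4.62·51 = 304.62.
Planner: ∂(Σu_j)/∂c_i = Σα_j − 1 = 4.62 > 0, so everyone contributes w_i; G^SO = 69, W^SO = 69 + 4.62·69 = 387.78.
Deadweight loss = 83.16.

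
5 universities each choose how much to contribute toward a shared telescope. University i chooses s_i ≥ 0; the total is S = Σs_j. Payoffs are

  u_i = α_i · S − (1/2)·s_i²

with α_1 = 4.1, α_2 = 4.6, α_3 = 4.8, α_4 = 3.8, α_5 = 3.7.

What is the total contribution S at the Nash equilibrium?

University i's FOC: ∂u_i/∂s_i = α_i − s_i = 0, so s_i* = α_i.
NE contributions = (4.1, 4.6, 4.8, 3.8, 3.7); S = 21.

21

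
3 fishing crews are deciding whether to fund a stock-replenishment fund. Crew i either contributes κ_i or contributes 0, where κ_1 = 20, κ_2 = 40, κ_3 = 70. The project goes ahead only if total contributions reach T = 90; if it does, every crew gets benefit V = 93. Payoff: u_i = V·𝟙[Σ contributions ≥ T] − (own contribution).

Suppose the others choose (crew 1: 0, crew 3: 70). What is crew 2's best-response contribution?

40

Others' total = 70. Contributing 40 brings total to 110 ≥ 90: gain V − κ_2 = 53.
Best response: 40.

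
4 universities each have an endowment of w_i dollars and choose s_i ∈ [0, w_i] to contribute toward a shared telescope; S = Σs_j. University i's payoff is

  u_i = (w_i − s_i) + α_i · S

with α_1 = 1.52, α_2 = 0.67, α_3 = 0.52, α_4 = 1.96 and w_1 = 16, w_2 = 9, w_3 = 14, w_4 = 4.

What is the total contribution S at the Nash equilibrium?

∂u_i/∂s_i = α_i − 1, so university i contributes w_i if α_i > 1, else 0.
α_i > 1 for i ∈ {1, 4}; NE contributions (16, 0, 0, 4), S = 20.

20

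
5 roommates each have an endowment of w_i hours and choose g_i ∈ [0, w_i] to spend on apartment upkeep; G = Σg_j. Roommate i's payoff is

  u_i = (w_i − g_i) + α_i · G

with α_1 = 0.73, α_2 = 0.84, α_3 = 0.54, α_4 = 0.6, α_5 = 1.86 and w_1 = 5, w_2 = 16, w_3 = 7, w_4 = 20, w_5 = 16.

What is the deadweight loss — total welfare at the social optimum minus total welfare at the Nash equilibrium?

∂u_i/∂g_i = α_i − 1, so roommate i contributes w_i if α_i > 1, else 0.
α_i > 1 for i ∈ {5}; NE contributions (0, 0, 0, 0, 16), G = 16.
W^NE = Σw_i − G^NE + (Σα_i)·G^NE = 64 + 3.57·16 = 121.12.
Planner: ∂(Σu_j)/∂g_i = Σα_j − 1 = 3.57 > 0, so everyone contributes w_i; G^SO = 64, W^SO = 64 + 3.57·64 = 292.48.
Deadweight loss = 171.36.

171.36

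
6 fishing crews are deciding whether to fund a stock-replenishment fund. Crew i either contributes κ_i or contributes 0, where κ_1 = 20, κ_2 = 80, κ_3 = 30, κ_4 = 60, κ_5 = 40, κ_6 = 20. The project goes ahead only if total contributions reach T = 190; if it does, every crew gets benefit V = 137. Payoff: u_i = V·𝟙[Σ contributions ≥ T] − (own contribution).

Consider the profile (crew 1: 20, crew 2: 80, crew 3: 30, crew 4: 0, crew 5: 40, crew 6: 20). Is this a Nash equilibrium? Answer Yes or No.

Total = 190 ≥ 190: provided.
Crew 1 (pledges 20, payoff 117): dropping to 0 → total 170, payoff 0. No gain.
Crew 2 (pledges 80, payoff 57): dropping to 0 → total 110, payoff 0. No gain.
Crew 3 (pledges 30, payoff 107): dropping to 0 → total 160, payoff 0. No gain.
Crew 4 (pledges 0, payoff 137): pledging 60 → total 250, payoff 77. No gain.
Crew 5 (pledges 40, payoff 97): dropping to 0 → total 150, payoff 0. No gain.
Crew 6 (pledges 20, payoff 117): dropping to 0 → total 170, payoff 0. No gain.

Yes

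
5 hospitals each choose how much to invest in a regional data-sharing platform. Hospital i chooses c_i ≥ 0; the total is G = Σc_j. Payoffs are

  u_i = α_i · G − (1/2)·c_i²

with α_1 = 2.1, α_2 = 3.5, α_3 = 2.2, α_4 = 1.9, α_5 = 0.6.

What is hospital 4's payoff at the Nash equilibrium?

17.765

Hospital i's FOC: ∂u_i/∂c_i = α_i − c_i = 0, so c_i* = α_i.
NE contributions = (2.1, 3.5, 2.2, 1.9, 0.6); G = 10.3.
u_4 = α_4·G − ½·(c_4)² = 1.9·10.3 − ½·1.9² = 17.765.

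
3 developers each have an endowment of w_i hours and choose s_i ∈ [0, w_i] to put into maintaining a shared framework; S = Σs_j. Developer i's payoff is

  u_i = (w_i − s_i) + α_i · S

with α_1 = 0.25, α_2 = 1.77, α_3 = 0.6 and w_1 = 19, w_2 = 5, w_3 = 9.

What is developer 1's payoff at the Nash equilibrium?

20.25

∂u_i/∂s_i = α_i − 1, so developer i contributes w_i if α_i > 1, else 0.
α_i > 1 for i ∈ {2}; NE contributions (0, 5, 0), S = 5.
u_1 = (19 − 0) + 0.25·5 = 20.25.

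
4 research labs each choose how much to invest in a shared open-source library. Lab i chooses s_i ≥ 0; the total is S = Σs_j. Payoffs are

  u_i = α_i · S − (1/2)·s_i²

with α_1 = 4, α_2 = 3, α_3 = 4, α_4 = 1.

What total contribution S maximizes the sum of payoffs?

Planner FOC: ∂(Σu_j)/∂s_i = (Σα_j) − s_i = 0, so s_i^SO = Σα_j = 12 for every i; S^SO = 48.

48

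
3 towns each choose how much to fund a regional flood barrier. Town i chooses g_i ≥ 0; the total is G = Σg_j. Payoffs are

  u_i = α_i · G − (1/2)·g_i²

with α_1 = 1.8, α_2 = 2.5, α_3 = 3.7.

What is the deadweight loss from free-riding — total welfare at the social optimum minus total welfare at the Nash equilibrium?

43.59

Town i's FOC: ∂u_i/∂g_i = α_i − g_i = 0, so g_i* = α_i.
NE contributions = (1.8, 2.5, 3.7); G = 8.
W^NE = (Σα)·G − ½Σα_i² = 8² − ½·23.18 = 52.41.
Planner sets g_i = Σα_j = 8 for every i, so G^SO = 3·8 = 24.
W^SO = (Σα)·G^SO − ½·3·(Σα)² = (3/2)·8² = 96.
Deadweight loss = W^SO − W^NE = 43.59.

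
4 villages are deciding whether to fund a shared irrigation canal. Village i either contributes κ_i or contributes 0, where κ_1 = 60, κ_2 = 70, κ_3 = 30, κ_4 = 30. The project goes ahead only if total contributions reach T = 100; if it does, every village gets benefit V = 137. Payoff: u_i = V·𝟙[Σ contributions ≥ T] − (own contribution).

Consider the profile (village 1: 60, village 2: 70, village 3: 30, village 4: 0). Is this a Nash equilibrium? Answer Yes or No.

No

Total = 160 ≥ 100: provided.
Village 1 (pledges 60, payoff 77): dropping to 0 → total 100, payoff 137. Profitable deviation.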